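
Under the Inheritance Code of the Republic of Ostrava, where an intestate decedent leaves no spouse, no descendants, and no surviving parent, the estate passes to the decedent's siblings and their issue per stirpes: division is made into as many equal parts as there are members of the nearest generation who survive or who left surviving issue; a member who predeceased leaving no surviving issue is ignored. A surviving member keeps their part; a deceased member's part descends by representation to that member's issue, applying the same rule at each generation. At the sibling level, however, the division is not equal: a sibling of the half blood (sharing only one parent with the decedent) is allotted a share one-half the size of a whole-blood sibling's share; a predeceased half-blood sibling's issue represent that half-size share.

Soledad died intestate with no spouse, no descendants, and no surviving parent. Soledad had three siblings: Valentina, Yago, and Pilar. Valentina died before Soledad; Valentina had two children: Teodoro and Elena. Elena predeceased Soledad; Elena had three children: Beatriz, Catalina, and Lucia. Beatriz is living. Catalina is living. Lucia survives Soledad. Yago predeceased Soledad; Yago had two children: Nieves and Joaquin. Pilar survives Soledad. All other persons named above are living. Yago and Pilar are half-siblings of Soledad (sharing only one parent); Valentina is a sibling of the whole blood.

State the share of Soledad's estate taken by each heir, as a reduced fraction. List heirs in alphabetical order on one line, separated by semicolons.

Beatriz 1/12; Catalina 1/12; Joaquin 1/8; Lucia 1/12; Nieves 1/8; Pilar 1/4; Teodoro 1/4

No spouse, descendants, or parent survives, so the estate passes to Soledad's siblings per stirpes.
Half-blood siblings count for one-half the weight of whole-blood siblings at the initial division.
Dividing 1 in proportion to weights (total weight 2): Valentina (weight 1) → 1/2; Yago (weight 1/2) → 1/4; Pilar (weight 1/2) → 1/4.
Valentina predeceased; the 1/2 allotted to Valentina's branch passes to Valentina's issue by representation.
The 1/2 is divided into 2 equal shares of 1/4 among Teodoro, Elena.
Teodoro is living and takes 1/4.
Elena predeceased; the 1/4 allotted to Elena's branch passes to Elena's issue by representation.
The 1/4 is divided into 3 equal shares of 1/12 among Beatriz, Catalina, Lucia.
Beatriz is living and takes 1/12.
Catalina is living and takes 1/12.
Lucia is living and takes 1/12.
Yago predeceased; the 1/4 allotted to Yago's branch passes to Yago's issue by representation.
The 1/4 is divided into 2 equal shares of 1/8 among Nieves, Joaquin.
Nieves is living and takes 1/8.
Joaquin is living and takes 1/8.
Pilar is living and takes 1/4.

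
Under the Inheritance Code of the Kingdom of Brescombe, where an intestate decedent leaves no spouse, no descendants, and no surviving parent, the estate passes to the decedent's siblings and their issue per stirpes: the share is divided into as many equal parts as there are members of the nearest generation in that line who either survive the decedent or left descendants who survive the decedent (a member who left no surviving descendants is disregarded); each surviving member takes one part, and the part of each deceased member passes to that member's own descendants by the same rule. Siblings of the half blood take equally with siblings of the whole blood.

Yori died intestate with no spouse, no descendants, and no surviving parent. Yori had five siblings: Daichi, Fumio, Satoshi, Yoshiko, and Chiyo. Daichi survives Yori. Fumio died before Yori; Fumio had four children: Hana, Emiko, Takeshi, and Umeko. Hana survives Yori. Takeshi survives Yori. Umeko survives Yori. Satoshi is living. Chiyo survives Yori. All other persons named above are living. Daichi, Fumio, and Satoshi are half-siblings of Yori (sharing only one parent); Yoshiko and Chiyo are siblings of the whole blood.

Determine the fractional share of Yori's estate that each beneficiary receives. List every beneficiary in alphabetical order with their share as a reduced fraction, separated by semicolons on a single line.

No spouse, descendants, or parent survives, so the estate passes to Yori's siblings per stirpes.
Half-blood and whole-blood siblings take equally under the stated rule.
The estate is divided into 5 equal shares of 1/5 among Daichi, Fumio, Satoshi, Yoshiko, Chiyo.
Daichi is living and takes 1/5.
Fumio predeceased; the 1/5 allotted to Fumio's branch passes to Fumio's issue by representation.
The 1/5 is divided into 4 equal shares of 1/20 among Hana, Emiko, Takeshi, Umeko.
Hana is living and takes 1/20.
Emiko is living and takes 1/20.
Takeshi is living and takes 1/20.
Umeko is living and takes 1/20.
Satoshi is living and takes 1/5.
Yoshiko is living and takes 1/5.
Chiyo is living and takes 1/5.

Chiyo 1/5; Daichi 1/5; Emiko 1/20; Hana 1/20; Satoshi 1/5; Takeshi 1/20; Umeko 1/20; Yoshiko 1/5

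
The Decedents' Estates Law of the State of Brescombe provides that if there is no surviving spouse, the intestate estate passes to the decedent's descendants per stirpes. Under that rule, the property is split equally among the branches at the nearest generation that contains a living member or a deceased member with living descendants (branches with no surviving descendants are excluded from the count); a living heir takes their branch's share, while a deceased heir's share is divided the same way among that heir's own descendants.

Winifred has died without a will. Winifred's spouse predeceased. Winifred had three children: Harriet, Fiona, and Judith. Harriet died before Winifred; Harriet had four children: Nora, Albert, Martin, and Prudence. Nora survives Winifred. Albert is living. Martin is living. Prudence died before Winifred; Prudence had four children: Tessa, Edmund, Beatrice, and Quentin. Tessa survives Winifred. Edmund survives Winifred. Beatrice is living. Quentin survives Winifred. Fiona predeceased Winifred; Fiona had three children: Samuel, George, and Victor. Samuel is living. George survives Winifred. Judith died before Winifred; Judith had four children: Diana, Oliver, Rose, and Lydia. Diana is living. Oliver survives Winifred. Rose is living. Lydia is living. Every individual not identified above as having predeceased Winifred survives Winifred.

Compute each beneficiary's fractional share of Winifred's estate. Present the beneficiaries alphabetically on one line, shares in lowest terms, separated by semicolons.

Albert 1/12; Beatrice 1/48; Diana 1/12; Edmund 1/48; George 1/9; Lydia 1/12; Martin 1/12; Nora 1/12; Oliver 1/12; Quentin 1/48; Rose 1/12; Samuel 1/9; Tessa 1/48; Victor 1/9

There is no surviving spouse, so the entire estate passes to Winifred's descendants per stirpes.
The estate is divided into 3 equal shares of 1/3 among Harriet, Fiona, Judith.
Harriet predeceased; the 1/3 allotted to Harriet's branch passes to Harriet's issue by representation.
The 1/3 is divided into 4 equal shares of 1/12 among Nora, Albert, Martin, Prudence.
Nora is living and takes 1/12.
Albert is living and takes 1/12.
Martin is living and takes 1/12.
Prudence predeceased; the 1/12 allotted to Prudence's branch passes to Prudence's issue by representation.
The 1/12 is divided into 4 equal shares of 1/48 among Tessa, Edmund, Beatrice, Quentin.
Tessa is living and takes 1/48.
Edmund is living and takes 1/48.
Beatrice is living and takes 1/48.
Quentin is living and takes 1/48.
Fiona predeceased; the 1/3 allotted to Fiona's branch passes to Fiona's issue by representation.
The 1/3 is divided into 3 equal shares of 1/9 among Samuel, George, Victor.
Samuel is living and takes 1/9.
George is living and takes 1/9.
Victor is living and takes 1/9.
Judith predeceased; the 1/3 allotted to Judith's branch passes to Judith's issue by representation.
The 1/3 is divided into 4 equal shares of 1/12 among Diana, Oliver, Rose, Lydia.
Diana is living and takes 1/12.
Oliver is living and takes 1/12.
Rose is living and takes 1/12.
Lydia is living and takes 1/12.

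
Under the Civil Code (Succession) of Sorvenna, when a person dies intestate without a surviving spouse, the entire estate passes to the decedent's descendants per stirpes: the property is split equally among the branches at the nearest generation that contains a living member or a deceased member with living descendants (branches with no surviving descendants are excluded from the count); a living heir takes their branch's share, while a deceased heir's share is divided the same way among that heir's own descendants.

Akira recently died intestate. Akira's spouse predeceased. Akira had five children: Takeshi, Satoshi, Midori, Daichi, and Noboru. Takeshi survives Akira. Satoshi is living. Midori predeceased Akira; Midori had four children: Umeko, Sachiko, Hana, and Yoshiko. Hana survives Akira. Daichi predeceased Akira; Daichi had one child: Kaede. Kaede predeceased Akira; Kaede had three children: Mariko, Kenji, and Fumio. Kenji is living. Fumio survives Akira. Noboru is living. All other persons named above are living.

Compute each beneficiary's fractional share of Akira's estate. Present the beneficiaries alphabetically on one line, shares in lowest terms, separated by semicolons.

There is no surviving spouse, so the entire estate passes to Akira's descendants per stirpes.
The estate is divided into 5 equal shares of 1/5 among Takeshi, Satoshi, Midori, Daichi, Noboru.
Takeshi is living and takes 1/5.
Satoshi is living and takes 1/5.
Midori predeceased; the 1/5 allotted to Midori's branch passes to Midori's issue by representation.
The 1/5 is divided into 4 equal shares of 1/20 among Umeko, Sachiko, Hana, Yoshiko.
Umeko is living and takes 1/20.
Sachiko is living and takes 1/20.
Hana is living and takes 1/20.
Yoshiko is living and takes 1/20.
Daichi predeceased; the 1/5 allotted to Daichi's branch passes to Daichi's issue by representation.
Kaede's line is the sole branch at this level, so the full 1/5 passes to Kaede's issue by representation.
The 1/5 is divided into 3 equal shares of 1/15 among Mariko, Kenji, Fumio.
Mariko is living and takes 1/15.
Kenji is living and takes 1/15.
Fumio is living and takes 1/15.
Noboru is living and takes 1/5.

Fumio 1/15; Hana 1/20; Kenji 1/15; Mariko 1/15; Noboru 1/5; Sachiko 1/20; Satoshi 1/5; Takeshi 1/5; Umeko 1/20; Yoshiko 1/20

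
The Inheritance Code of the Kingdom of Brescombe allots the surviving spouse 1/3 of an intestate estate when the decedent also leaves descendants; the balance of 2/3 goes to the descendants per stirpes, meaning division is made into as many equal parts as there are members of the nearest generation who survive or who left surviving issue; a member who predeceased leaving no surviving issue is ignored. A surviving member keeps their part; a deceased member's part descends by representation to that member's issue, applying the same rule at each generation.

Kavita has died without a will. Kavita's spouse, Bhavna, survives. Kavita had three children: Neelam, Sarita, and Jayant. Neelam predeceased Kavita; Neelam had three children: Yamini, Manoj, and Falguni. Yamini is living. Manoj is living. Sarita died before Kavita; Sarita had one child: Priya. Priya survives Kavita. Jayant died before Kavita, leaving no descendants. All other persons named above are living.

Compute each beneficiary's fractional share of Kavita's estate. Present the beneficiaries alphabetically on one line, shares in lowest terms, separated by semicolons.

Bhavna 1/3; Falguni 1/9; Manoj 1/9; Priya 1/3; Yamini 1/9

Bhavna, as surviving spouse, takes 1/3.
The remaining 2/3 passes to Kavita's descendants per stirpes.
Jayant left no surviving issue, so that branch lapses and is disregarded.
The 2/3 is divided into 2 equal shares of 1/3 among Neelam, Sarita.
Neelam predeceased; the 1/3 allotted to Neelam's branch passes to Neelam's issue by representation.
The 1/3 is divided into 3 equal shares of 1/9 among Yamini, Manoj, Falguni.
Yamini is living and takes 1/9.
Manoj is living and takes 1/9.
Falguni is living and takes 1/9.
Sarita predeceased; the 1/3 allotted to Sarita's branch passes to Sarita's issue by representation.
Priya is the sole taker at this level and receives the full 1/3.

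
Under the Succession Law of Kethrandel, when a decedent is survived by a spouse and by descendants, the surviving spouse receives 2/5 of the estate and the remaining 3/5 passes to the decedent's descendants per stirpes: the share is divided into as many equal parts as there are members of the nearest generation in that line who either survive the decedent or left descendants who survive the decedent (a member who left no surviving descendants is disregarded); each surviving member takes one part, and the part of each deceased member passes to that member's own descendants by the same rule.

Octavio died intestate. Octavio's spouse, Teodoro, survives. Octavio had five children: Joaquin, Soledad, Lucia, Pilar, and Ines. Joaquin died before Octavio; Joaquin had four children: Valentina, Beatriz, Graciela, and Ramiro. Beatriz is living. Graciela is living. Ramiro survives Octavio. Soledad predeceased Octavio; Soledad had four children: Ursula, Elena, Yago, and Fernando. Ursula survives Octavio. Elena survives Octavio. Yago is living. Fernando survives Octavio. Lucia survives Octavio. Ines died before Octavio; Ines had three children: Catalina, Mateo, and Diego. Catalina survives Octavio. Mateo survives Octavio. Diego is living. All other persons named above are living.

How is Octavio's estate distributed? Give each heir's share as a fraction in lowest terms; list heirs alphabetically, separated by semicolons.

Teodoro, as surviving spouse, takes 2/5.
The remaining 3/5 passes to Octavio's descendants per stirpes.
The 3/5 is divided into 5 equal shares of 3/25 among Joaquin, Soledad, Lucia, Pilar, Ines.
Joaquin predeceased; the 3/25 allotted to Joaquin's branch passes to Joaquin's issue by representation.
The 3/25 is divided into 4 equal shares of 3/100 among Valentina, Beatriz, Graciela, Ramiro.
Valentina is living and takes 3/100.
Beatriz is living and takes 3/100.
Graciela is living and takes 3/100.
Ramiro is living and takes 3/100.
Soledad predeceased; the 3/25 allotted to Soledad's branch passes to Soledad's issue by representation.
The 3/25 is divided into 4 equal shares of 3/100 among Ursula, Elena, Yago, Fernando.
Ursula is living and takes 3/100.
Elena is living and takes 3/100.
Yago is living and takes 3/100.
Fernando is living and takes 3/100.
Lucia is living and takes 3/25.
Pilar is living and takes 3/25.
Ines predeceased; the 3/25 allotted to Ines's branch passes to Ines's issue by representation.
The 3/25 is divided into 3 equal shares of 1/25 among Catalina, Mateo, Diego.
Catalina is living and takes 1/25.
Mateo is living and takes 1/25.
Diego is living and takes 1/25.

Beatriz 3/100; Catalina 1/25; Diego 1/25; Elena 3/100; Fernando 3/100; Graciela 3/100; Lucia 3/25; Mateo 1/25; Pilar 3/25; Ramiro 3/100; Teodoro 2/5; Ursula 3/100; Valentina 3/100; Yago 3/100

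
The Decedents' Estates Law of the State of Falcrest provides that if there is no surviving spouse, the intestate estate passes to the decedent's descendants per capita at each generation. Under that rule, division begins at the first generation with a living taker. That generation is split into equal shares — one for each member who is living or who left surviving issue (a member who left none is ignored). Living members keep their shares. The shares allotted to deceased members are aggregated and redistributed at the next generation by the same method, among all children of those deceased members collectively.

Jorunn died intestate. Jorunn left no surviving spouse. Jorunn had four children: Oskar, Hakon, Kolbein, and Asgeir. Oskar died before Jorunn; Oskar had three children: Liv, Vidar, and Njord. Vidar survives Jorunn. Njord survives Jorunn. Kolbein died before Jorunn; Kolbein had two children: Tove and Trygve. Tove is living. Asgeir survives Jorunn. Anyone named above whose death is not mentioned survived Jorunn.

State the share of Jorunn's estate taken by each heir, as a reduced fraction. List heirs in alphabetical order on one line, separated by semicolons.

Asgeir 1/4; Hakon 1/4; Liv 1/10; Njord 1/10; Tove 1/10; Trygve 1/10; Vidar 1/10

There is no surviving spouse, so the entire estate passes to Jorunn's descendants per capita at each generation.
At generation 1 (Oskar, Hakon, Kolbein, Asgeir) there are 4 shares of (1)/4 = 1/4 each.
Living: Hakon and Asgeir — each takes 1/4.
Deceased: Oskar and Kolbein. Their combined 1/2 is pooled and carried to generation 2.
At generation 2 (Liv, Vidar, Njord, Tove, Trygve) there are 5 shares of (1/2)/5 = 1/10 each.
Living: Liv, Vidar, Njord, Tove, and Trygve — each takes 1/10.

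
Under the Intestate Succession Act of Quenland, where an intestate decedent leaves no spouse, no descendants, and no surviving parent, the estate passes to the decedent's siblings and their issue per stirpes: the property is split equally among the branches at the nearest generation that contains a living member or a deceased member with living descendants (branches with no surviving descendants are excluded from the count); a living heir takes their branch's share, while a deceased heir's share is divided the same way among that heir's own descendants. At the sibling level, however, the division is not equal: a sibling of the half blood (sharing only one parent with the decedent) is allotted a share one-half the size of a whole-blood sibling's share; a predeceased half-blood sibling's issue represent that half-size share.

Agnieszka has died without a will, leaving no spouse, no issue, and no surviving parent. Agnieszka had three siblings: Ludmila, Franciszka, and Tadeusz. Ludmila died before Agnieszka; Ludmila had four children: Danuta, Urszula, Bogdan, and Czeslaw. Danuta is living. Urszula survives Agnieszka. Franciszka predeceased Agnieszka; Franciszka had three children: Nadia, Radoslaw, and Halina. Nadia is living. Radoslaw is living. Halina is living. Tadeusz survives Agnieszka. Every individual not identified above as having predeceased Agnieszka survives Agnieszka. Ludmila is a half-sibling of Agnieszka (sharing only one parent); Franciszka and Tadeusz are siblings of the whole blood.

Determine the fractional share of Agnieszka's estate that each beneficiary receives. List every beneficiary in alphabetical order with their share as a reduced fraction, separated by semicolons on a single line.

Bogdan 1/20; Czeslaw 1/20; Danuta 1/20; Halina 2/15; Nadia 2/15; Radoslaw 2/15; Tadeusz 2/5; Urszula 1/20

No spouse, descendants, or parent survives, so the estate passes to Agnieszka's siblings per stirpes.
Half-blood siblings count for one-half the weight of whole-blood siblings at the initial division.
Dividing 1 in proportion to weights (total weight 5/2): Ludmila (weight 1/2) → 1/5; Franciszka (weight 1) → 2/5; Tadeusz (weight 1) → 2/5.
Ludmila predeceased; the 1/5 allotted to Ludmila's branch passes to Ludmila's issue by representation.
The 1/5 is divided into 4 equal shares of 1/20 among Danuta, Urszula, Bogdan, Czeslaw.
Danuta is living and takes 1/20.
Urszula is living and takes 1/20.
Bogdan is living and takes 1/20.
Czeslaw is living and takes 1/20.
Franciszka predeceased; the 2/5 allotted to Franciszka's branch passes to Franciszka's issue by representation.
The 2/5 is divided into 3 equal shares of 2/15 among Nadia, Radoslaw, Halina.
Nadia is living and takes 2/15.
Radoslaw is living and takes 2/15.
Halina is living and takes 2/15.
Tadeusz is living and takes 2/5.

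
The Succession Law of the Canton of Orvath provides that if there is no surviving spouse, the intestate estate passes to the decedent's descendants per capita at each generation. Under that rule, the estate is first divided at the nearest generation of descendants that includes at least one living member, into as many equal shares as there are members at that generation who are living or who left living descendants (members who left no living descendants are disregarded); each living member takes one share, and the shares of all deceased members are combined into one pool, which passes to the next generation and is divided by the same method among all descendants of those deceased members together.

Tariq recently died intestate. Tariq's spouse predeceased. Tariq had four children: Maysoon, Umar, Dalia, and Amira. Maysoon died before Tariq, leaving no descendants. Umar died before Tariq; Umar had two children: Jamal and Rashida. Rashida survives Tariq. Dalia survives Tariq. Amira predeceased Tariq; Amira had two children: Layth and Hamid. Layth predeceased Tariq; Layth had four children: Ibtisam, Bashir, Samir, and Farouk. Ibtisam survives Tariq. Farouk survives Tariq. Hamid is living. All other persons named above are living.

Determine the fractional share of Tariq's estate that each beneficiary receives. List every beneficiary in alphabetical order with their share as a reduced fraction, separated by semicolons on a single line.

There is no surviving spouse, so the entire estate passes to Tariq's descendants per capita at each generation.
At generation 1 (Umar, Dalia, Amira) there are 3 shares of (1)/3 = 1/3 each.
Living: Dalia — each takes 1/3.
Deceased: Umar and Amira. Their combined 2/3 is pooled and carried to generation 2.
At generation 2 (Jamal, Rashida, Layth, Hamid) there are 4 shares of (2/3)/4 = 1/6 each.
Living: Jamal, Rashida, and Hamid — each takes 1/6.
Deceased: Layth. That 1/6 share is carried to generation 3.
At generation 3 (Ibtisam, Bashir, Samir, Farouk) there are 4 shares of (1/6)/4 = 1/24 each.
Living: Ibtisam, Bashir, Samir, and Farouk — each takes 1/24.

Bashir 1/24; Dalia 1/3; Farouk 1/24; Hamid 1/6; Ibtisam 1/24; Jamal 1/6; Rashida 1/6; Samir 1/24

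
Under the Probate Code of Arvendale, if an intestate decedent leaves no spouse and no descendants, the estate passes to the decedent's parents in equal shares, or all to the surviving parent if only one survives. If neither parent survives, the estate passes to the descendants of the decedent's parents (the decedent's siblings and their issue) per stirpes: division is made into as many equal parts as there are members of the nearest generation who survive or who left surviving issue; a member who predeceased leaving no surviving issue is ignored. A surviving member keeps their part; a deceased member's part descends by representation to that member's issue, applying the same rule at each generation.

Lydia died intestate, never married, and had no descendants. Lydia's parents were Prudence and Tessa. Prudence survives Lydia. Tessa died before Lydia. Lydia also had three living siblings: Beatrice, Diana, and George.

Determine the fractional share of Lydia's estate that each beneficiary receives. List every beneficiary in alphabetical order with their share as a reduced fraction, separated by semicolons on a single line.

Prudence 1

Only one parent, Prudence, survives, so Prudence takes the entire estate. The siblings take nothing because a surviving parent has priority.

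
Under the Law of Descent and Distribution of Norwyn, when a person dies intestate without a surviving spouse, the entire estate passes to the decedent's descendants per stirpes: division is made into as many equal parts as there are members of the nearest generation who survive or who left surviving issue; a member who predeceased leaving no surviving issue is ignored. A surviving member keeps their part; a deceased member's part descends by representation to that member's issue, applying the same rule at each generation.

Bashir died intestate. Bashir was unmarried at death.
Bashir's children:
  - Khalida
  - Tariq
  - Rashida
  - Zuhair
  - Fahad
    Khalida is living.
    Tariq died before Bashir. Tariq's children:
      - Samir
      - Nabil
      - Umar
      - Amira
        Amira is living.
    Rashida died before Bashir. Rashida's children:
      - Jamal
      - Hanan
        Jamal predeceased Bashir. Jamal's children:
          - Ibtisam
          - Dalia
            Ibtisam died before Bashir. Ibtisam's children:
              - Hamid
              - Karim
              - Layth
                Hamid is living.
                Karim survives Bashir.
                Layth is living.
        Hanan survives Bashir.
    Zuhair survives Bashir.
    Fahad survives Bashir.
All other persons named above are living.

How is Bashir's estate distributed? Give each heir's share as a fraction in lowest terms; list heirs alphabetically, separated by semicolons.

There is no surviving spouse, so the entire estate passes to Bashir's descendants per stirpes.
The estate is divided into 5 equal shares of 1/5 among Khalida, Tariq, Rashida, Zuhair, Fahad.
Khalida is living and takes 1/5.
Tariq predeceased; the 1/5 allotted to Tariq's branch passes to Tariq's issue by representation.
The 1/5 is divided into 4 equal shares of 1/20 among Samir, Nabil, Umar, Amira.
Samir is living and takes 1/20.
Nabil is living and takes 1/20.
Umar is living and takes 1/20.
Amira is living and takes 1/20.
Rashida predeceased; the 1/5 allotted to Rashida's branch passes to Rashida's issue by representation.
The 1/5 is divided into 2 equal shares of 1/10 among Jamal, Hanan.
Jamal predeceased; the 1/10 allotted to Jamal's branch passes to Jamal's issue by representation.
The 1/10 is divided into 2 equal shares of 1/20 among Ibtisam, Dalia.
Ibtisam predeceased; the 1/20 allotted to Ibtisam's branch passes to Ibtisam's issue by representation.
The 1/20 is divided into 3 equal shares of 1/60 among Hamid, Karim, Layth.
Hamid is living and takes 1/60.
Karim is living and takes 1/60.
Layth is living and takes 1/60.
Dalia is living and takes 1/20.
Hanan is living and takes 1/10.
Zuhair is living and takes 1/5.
Fahad is living and takes 1/5.

Amira 1/20; Dalia 1/20; Fahad 1/5; Hamid 1/60; Hanan 1/10; Karim 1/60; Khalida 1/5; Layth 1/60; Nabil 1/20; Samir 1/20; Umar 1/20; Zuhair 1/5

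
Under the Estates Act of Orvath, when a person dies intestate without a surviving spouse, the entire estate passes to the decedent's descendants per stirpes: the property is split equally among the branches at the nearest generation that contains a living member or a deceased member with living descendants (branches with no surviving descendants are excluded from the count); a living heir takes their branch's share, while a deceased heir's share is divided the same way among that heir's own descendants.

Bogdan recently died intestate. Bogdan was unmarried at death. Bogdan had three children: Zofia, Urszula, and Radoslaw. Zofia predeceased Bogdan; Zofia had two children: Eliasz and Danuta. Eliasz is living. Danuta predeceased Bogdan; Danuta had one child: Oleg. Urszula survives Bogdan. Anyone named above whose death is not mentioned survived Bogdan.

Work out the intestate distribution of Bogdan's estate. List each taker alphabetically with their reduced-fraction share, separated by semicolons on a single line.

Eliasz 1/6; Oleg 1/6; Radoslaw 1/3; Urszula 1/3

There is no surviving spouse, so the entire estate passes to Bogdan's descendants per stirpes.
The estate is divided into 3 equal shares of 1/3 among Zofia, Urszula, Radoslaw.
Zofia predeceased; the 1/3 allotted to Zofia's branch passes to Zofia's issue by representation.
The 1/3 is divided into 2 equal shares of 1/6 among Eliasz, Danuta.
Eliasz is living and takes 1/6.
Danuta predeceased; the 1/6 allotted to Danuta's branch passes to Danuta's issue by representation.
Oleg is the sole taker at this level and receives the full 1/6.
Urszula is living and takes 1/3.
Radoslaw is living and takes 1/3.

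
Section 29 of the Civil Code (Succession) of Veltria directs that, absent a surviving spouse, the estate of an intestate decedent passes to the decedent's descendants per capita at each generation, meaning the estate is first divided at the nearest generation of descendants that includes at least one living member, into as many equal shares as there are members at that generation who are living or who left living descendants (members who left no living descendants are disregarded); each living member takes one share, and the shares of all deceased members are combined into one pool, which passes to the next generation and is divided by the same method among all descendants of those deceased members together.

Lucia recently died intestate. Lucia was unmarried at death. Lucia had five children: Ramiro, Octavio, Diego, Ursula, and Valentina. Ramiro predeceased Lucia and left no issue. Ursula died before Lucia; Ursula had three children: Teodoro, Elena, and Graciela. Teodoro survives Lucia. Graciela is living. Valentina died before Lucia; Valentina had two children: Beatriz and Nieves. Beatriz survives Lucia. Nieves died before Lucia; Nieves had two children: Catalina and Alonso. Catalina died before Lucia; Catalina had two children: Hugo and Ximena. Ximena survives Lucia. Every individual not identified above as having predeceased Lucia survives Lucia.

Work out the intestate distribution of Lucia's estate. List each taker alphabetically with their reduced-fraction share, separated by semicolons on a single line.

Alonso 1/20; Beatriz 1/10; Diego 1/4; Elena 1/10; Graciela 1/10; Hugo 1/40; Octavio 1/4; Teodoro 1/10; Ximena 1/40

There is no surviving spouse, so the entire estate passes to Lucia's descendants per capita at each generation.
At generation 1 (Octavio, Diego, Ursula, Valentina) there are 4 shares of (1)/4 = 1/4 each.
Living: Octavio and Diego — each takes 1/4.
Deceased: Ursula and Valentina. Their combined 1/2 is pooled and carried to generation 2.
At generation 2 (Teodoro, Elena, Graciela, Beatriz, Nieves) there are 5 shares of (1/2)/5 = 1/10 each.
Living: Teodoro, Elena, Graciela, and Beatriz — each takes 1/10.
Deceased: Nieves. That 1/10 share is carried to generation 3.
At generation 3 (Catalina, Alonso) there are 2 shares of (1/10)/2 = 1/20 each.
Living: Alonso — each takes 1/20.
Deceased: Catalina. That 1/20 share is carried to generation 4.
At generation 4 (Hugo, Ximena) there are 2 shares of (1/20)/2 = 1/40 each.
Living: Hugo and Ximena — each takes 1/40.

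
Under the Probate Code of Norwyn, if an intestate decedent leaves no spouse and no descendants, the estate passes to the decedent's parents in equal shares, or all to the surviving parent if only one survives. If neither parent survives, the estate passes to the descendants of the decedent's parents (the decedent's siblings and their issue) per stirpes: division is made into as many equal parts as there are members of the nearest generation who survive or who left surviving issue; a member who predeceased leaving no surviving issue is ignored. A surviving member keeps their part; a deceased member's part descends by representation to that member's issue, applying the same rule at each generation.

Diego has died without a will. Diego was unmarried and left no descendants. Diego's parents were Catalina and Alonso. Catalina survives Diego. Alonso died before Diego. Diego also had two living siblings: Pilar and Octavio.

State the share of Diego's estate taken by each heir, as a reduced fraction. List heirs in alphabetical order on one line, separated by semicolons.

Catalina 1

Only one parent, Catalina, survives, so Catalina takes the entire estate. The siblings take nothing because a surviving parent has priority.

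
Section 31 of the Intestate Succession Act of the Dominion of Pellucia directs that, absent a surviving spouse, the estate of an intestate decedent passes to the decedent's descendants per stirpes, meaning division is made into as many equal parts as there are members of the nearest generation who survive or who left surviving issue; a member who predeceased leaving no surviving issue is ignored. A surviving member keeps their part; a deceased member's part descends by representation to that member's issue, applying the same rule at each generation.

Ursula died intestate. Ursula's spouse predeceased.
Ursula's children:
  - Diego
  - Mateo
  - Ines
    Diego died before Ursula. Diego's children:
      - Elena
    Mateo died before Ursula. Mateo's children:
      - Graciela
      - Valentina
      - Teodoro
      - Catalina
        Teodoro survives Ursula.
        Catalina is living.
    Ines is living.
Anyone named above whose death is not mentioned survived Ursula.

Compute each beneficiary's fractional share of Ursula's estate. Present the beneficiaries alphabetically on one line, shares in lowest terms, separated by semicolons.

There is no surviving spouse, so the entire estate passes to Ursula's descendants per stirpes.
The estate is divided into 3 equal shares of 1/3 among Diego, Mateo, Ines.
Diego predeceased; the 1/3 allotted to Diego's branch passes to Diego's issue by representation.
Elena is the sole taker at this level and receives the full 1/3.
Mateo predeceased; the 1/3 allotted to Mateo's branch passes to Mateo's issue by representation.
The 1/3 is divided into 4 equal shares of 1/12 among Graciela, Valentina, Teodoro, Catalina.
Graciela is living and takes 1/12.
Valentina is living and takes 1/12.
Teodoro is living and takes 1/12.
Catalina is living and takes 1/12.
Ines is living and takes 1/3.

Catalina 1/12; Elena 1/3; Graciela 1/12; Ines 1/3; Teodoro 1/12; Valentina 1/12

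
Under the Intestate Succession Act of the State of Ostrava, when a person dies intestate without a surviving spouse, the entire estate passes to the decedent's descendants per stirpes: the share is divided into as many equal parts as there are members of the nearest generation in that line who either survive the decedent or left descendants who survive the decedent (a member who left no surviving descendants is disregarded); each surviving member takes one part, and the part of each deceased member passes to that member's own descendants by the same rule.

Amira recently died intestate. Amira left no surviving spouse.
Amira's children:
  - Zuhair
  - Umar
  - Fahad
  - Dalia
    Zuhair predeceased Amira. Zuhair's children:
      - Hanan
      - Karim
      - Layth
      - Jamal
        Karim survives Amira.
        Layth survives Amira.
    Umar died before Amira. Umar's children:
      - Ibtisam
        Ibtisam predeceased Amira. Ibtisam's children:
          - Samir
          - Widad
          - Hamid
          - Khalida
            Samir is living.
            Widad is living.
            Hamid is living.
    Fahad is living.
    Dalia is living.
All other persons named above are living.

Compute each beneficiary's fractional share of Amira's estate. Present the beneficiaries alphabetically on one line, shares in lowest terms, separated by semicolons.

Dalia 1/4; Fahad 1/4; Hamid 1/16; Hanan 1/16; Jamal 1/16; Karim 1/16; Khalida 1/16; Layth 1/16; Samir 1/16; Widad 1/16

There is no surviving spouse, so the entire estate passes to Amira's descendants per stirpes.
The estate is divided into 4 equal shares of 1/4 among Zuhair, Umar, Fahad, Dalia.
Zuhair predeceased; the 1/4 allotted to Zuhair's branch passes to Zuhair's issue by representation.
The 1/4 is divided into 4 equal shares of 1/16 among Hanan, Karim, Layth, Jamal.
Hanan is living and takes 1/16.
Karim is living and takes 1/16.
Layth is living and takes 1/16.
Jamal is living and takes 1/16.
Umar predeceased; the 1/4 allotted to Umar's branch passes to Umar's issue by representation.
Ibtisam's line is the sole branch at this level, so the full 1/4 passes to Ibtisam's issue by representation.
The 1/4 is divided into 4 equal shares of 1/16 among Samir, Widad, Hamid, Khalida.
Samir is living and takes 1/16.
Widad is living and takes 1/16.
Hamid is living and takes 1/16.
Khalida is living and takes 1/16.
Fahad is living and takes 1/4.
Dalia is living and takes 1/4.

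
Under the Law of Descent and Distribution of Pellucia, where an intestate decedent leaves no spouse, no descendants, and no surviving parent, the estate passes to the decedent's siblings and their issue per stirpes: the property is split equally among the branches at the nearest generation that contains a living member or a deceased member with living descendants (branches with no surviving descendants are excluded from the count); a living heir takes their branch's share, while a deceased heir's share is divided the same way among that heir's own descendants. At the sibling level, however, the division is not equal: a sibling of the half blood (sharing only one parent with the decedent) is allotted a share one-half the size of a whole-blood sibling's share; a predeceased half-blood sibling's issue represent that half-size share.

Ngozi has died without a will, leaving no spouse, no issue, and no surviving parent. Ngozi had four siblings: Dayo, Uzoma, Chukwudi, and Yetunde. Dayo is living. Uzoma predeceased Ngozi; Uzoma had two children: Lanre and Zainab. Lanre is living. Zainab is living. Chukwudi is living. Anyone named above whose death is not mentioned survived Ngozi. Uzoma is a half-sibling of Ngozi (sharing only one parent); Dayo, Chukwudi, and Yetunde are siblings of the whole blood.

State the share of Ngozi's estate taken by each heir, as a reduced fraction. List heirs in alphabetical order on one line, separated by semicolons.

Chukwudi 2/7; Dayo 2/7; Lanre 1/14; Yetunde 2/7; Zainab 1/14

No spouse, descendants, or parent survives, so the estate passes to Ngozi's siblings per stirpes.
Half-blood siblings count for one-half the weight of whole-blood siblings at the initial division.
Dividing 1 in proportion to weights (total weight 7/2): Dayo (weight 1) → 2/7; Uzoma (weight 1/2) → 1/7; Chukwudi (weight 1) → 2/7; Yetunde (weight 1) → 2/7.
Dayo is living and takes 2/7.
Uzoma predeceased; the 1/7 allotted to Uzoma's branch passes to Uzoma's issue by representation.
The 1/7 is divided into 2 equal shares of 1/14 among Lanre, Zainab.
Lanre is living and takes 1/14.
Zainab is living and takes 1/14.
Chukwudi is living and takes 2/7.
Yetunde is living and takes 2/7.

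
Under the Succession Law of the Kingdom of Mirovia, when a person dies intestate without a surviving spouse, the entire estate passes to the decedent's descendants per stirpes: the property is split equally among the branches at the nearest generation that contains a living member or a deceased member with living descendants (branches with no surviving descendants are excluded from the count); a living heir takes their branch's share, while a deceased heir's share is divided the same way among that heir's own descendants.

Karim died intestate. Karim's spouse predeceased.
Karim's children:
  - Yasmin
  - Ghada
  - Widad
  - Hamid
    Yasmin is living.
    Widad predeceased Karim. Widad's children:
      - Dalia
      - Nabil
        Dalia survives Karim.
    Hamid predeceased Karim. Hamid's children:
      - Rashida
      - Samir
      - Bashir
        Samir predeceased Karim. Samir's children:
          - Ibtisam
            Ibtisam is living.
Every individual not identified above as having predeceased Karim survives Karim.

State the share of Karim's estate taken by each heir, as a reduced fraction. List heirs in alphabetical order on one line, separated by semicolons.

Bashir 1/12; Dalia 1/8; Ghada 1/4; Ibtisam 1/12; Nabil 1/8; Rashida 1/12; Yasmin 1/4

There is no surviving spouse, so the entire estate passes to Karim's descendants per stirpes.
The estate is divided into 4 equal shares of 1/4 among Yasmin, Ghada, Widad, Hamid.
Yasmin is living and takes 1/4.
Ghada is living and takes 1/4.
Widad predeceased; the 1/4 allotted to Widad's branch passes to Widad's issue by representation.
The 1/4 is divided into 2 equal shares of 1/8 among Dalia, Nabil.
Dalia is living and takes 1/8.
Nabil is living and takes 1/8.
Hamid predeceased; the 1/4 allotted to Hamid's branch passes to Hamid's issue by representation.
The 1/4 is divided into 3 equal shares of 1/12 among Rashida, Samir, Bashir.
Rashida is living and takes 1/12.
Samir predeceased; the 1/12 allotted to Samir's branch passes to Samir's issue by representation.
Ibtisam is the sole taker at this level and receives the full 1/12.
Bashir is living and takes 1/12.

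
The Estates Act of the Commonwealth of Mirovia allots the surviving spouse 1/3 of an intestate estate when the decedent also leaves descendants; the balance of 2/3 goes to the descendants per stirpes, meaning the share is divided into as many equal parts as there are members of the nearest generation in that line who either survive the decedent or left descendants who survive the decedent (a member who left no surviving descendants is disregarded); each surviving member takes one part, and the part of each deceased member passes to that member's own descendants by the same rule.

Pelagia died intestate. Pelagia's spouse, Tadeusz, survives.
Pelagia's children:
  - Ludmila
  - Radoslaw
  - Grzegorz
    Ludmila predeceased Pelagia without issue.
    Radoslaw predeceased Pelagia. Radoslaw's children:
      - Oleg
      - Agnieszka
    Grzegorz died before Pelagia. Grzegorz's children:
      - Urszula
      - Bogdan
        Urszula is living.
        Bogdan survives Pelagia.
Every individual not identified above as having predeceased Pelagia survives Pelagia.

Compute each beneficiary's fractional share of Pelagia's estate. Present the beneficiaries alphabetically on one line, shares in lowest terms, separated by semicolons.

Agnieszka 1/6; Bogdan 1/6; Oleg 1/6; Tadeusz 1/3; Urszula 1/6

Tadeusz, as surviving spouse, takes 1/3.
The remaining 2/3 passes to Pelagia's descendants per stirpes.
Ludmila left no surviving issue, so that branch lapses and is disregarded.
The 2/3 is divided into 2 equal shares of 1/3 among Radoslaw, Grzegorz.
Radoslaw predeceased; the 1/3 allotted to Radoslaw's branch passes to Radoslaw's issue by representation.
The 1/3 is divided into 2 equal shares of 1/6 among Oleg, Agnieszka.
Oleg is living and takes 1/6.
Agnieszka is living and takes 1/6.
Grzegorz predeceased; the 1/3 allotted to Grzegorz's branch passes to Grzegorz's issue by representation.
The 1/3 is divided into 2 equal shares of 1/6 among Urszula, Bogdan.
Urszula is living and takes 1/6.
Bogdan is living and takes 1/6.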